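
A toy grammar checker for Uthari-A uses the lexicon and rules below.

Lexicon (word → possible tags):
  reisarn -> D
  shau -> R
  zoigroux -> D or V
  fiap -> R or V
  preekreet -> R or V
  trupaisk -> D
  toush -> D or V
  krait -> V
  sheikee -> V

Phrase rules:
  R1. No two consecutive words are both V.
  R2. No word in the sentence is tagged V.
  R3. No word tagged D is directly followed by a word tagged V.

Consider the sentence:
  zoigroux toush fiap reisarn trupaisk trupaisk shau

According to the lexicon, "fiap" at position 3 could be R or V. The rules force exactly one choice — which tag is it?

Candidates per position — 1:zoigroux {D,V}; 2:toush {D,V}; 3:fiap {R,V}; 4:reisarn {D}; 5:trupaisk {D}; 6:trupaisk {D}; 7:shau {R}.
Position 1: tagging it V would leave rule 2 unsatisfiable, so it must be D.
Position 2: tagging it V would leave rule 2 unsatisfiable, so it must be D.
Position 3: tagging it V would leave rule 2 unsatisfiable, so it must be R.
The unique satisfying tagging is: D D R D D D R.
Rule-by-rule: rule 1 ✓; rule 2 ✓; rule 3 ✓.

R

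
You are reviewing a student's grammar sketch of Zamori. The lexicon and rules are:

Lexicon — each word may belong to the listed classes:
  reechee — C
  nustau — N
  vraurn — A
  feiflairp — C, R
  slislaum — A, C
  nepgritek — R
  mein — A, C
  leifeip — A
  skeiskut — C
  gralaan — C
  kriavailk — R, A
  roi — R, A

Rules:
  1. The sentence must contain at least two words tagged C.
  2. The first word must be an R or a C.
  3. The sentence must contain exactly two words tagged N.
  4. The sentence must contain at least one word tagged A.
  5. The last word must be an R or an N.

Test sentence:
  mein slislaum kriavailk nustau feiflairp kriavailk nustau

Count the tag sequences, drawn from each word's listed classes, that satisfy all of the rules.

Candidates per position — 1:mein {A,C}; 2:slislaum {A,C}; 3:kriavailk {R,A}; 4:nustau {N}; 5:feiflairp {C,R}; 6:kriavailk {R,A}; 7:nustau {N}.
There are 32 candidate sequences in total.
Checking each against the rules leaves 10 sequences.
Count = 10.

10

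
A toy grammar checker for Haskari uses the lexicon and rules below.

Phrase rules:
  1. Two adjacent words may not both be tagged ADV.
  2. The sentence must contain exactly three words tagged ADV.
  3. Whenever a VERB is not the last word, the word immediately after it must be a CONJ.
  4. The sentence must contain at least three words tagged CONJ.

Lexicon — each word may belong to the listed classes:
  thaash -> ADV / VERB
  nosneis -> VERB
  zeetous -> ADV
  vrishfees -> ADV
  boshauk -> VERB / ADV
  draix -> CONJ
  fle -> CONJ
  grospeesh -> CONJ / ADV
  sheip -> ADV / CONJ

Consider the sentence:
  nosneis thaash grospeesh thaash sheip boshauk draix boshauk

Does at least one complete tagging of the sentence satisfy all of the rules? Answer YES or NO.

Candidates per position — 1:nosneis {VERB}; 2:thaash {ADV,VERB}; 3:grospeesh {CONJ,ADV}; 4:thaash {ADV,VERB}; 5:sheip {ADV,CONJ}; 6:boshauk {VERB,ADV}; 7:draix {CONJ}; 8:boshauk {VERB,ADV}.
Rule 3 cannot be satisfied by any choice of tags from the lexicon.
So there is no consistent tagging.

NO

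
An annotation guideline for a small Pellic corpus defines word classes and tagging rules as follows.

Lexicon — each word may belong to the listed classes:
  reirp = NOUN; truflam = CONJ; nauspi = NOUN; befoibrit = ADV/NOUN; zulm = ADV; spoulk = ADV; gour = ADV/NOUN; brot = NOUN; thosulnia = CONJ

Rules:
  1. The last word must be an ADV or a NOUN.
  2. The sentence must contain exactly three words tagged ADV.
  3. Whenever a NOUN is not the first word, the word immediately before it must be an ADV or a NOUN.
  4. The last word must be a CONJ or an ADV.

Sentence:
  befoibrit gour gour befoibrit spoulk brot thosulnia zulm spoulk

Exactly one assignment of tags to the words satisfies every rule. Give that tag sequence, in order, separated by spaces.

NOUN NOUN NOUN NOUN ADV NOUN CONJ ADV ADV

Candidates per position — 1:befoibrit {ADV,NOUN}; 2:gour {ADV,NOUN}; 3:gour {ADV,NOUN}; 4:befoibrit {ADV,NOUN}; 5:spoulk {ADV}; 6:brot {NOUN}; 7:thosulnia {CONJ}; 8:zulm {ADV}; 9:spoulk {ADV}.
Word 1 cannot be ADV — rule 2 would then fail for every completion. It is NOUN.
Word 2 cannot be ADV — rule 2 would then fail for every completion. It is NOUN.
Word 3 cannot be ADV — rule 2 would then fail for every completion. It is NOUN.
Word 4 cannot be ADV — rule 2 would then fail for every completion. It is NOUN.
The unique satisfying tagging is: NOUN NOUN NOUN NOUN ADV NOUN CONJ ADV ADV.
Rule-by-rule: rule 1 satisfied; rule 2 satisfied; rule 3 satisfied; rule 4 satisfied.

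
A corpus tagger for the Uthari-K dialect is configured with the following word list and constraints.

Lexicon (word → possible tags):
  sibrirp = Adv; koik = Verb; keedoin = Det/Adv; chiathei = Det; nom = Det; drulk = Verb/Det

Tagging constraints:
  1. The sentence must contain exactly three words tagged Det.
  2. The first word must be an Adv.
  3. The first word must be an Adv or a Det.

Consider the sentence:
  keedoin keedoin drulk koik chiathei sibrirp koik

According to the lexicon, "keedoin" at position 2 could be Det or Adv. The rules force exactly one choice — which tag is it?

Candidates per position — 1:keedoin {Det,Adv}; 2:keedoin {Det,Adv}; 3:drulk {Verb,Det}; 4:koik {Verb}; 5:chiathei {Det}; 6:sibrirp {Adv}; 7:koik {Verb}.
Position 1: tagging it Det would leave rule 2 unsatisfiable, so it must be Adv.
Position 2: tagging it Adv would leave rule 1 unsatisfiable, so it must be Det.
Position 3: tagging it Verb would leave rule 1 unsatisfiable, so it must be Det.
The only consistent sequence is: Adv Det Det Verb Det Adv Verb.
Check: rule 1 ok; rule 2 ok; rule 3 ok.

Det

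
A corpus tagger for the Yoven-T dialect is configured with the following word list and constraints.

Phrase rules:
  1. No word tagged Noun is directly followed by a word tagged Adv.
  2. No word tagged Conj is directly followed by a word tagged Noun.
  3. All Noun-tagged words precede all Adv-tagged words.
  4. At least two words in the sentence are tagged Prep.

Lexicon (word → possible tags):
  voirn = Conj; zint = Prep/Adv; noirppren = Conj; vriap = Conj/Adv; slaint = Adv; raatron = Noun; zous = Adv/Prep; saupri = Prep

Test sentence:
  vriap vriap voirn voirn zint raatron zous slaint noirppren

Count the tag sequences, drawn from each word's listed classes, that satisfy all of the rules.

1

Candidates per position — 1:vriap {Conj,Adv}; 2:vriap {Conj,Adv}; 3:voirn {Conj}; 4:voirn {Conj}; 5:zint {Prep,Adv}; 6:raatron {Noun}; 7:zous {Adv,Prep}; 8:slaint {Adv}; 9:noirppren {Conj}.
There are 16 candidate sequences in total.
The sequences that satisfy every rule: Conj Conj Conj Conj Prep Noun Prep Adv Conj.
Count = 1.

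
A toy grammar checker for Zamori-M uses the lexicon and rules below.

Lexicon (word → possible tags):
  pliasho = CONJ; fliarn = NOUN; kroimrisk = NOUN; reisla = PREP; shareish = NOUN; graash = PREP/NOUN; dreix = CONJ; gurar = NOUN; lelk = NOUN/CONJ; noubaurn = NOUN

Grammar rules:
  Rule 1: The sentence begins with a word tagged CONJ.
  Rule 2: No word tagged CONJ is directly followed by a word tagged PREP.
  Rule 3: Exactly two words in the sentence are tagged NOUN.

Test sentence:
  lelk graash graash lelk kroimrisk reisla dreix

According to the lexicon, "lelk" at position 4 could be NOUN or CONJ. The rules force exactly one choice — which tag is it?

Candidates per position — 1:lelk {NOUN,CONJ}; 2:graash {PREP,NOUN}; 3:graash {PREP,NOUN}; 4:lelk {NOUN,CONJ}; 5:kroimrisk {NOUN}; 6:reisla {PREP}; 7:dreix {CONJ}.
Position 1: NOUN is ruled out by rule 1; that leaves CONJ.
Position 2: PREP is ruled out by rule 2; that leaves NOUN.
Position 3: NOUN is ruled out by rule 3; that leaves PREP.
Position 4: NOUN is ruled out by rule 3; that leaves CONJ.
That leaves exactly one tagging: CONJ NOUN PREP CONJ NOUN PREP CONJ.
Verifying each rule — rule 1 ✓; rule 2 ✓; rule 3 ✓.

CONJ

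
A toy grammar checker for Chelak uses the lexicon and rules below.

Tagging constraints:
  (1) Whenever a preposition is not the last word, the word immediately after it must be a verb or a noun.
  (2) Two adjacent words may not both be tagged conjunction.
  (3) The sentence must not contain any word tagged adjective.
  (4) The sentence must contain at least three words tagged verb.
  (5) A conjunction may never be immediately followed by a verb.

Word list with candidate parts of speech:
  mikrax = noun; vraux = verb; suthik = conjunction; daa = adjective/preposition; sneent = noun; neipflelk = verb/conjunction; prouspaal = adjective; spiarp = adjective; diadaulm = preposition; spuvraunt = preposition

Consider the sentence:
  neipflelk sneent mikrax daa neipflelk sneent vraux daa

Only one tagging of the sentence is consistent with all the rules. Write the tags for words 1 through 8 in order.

Candidates per position — 1:neipflelk {verb,conjunction}; 2:sneent {noun}; 3:mikrax {noun}; 4:daa {adjective,preposition}; 5:neipflelk {verb,conjunction}; 6:sneent {noun}; 7:vraux {verb}; 8:daa {adjective,preposition}.
Word 1 cannot be conjunction — rule 4 would then fail for every completion. It is verb.
Word 4 cannot be adjective — rule 3 would then fail for every completion. It is preposition.
Word 5 cannot be conjunction — rule 1 would then fail for every completion. It is verb.
Word 8 cannot be adjective — rule 3 would then fail for every completion. It is preposition.
The unique satisfying tagging is: verb noun noun preposition verb noun verb preposition.
Checking: rule 1 ok; rule 2 ok; rule 3 ok; rule 4 ok; rule 5 ok.

verb noun noun preposition verb noun verb preposition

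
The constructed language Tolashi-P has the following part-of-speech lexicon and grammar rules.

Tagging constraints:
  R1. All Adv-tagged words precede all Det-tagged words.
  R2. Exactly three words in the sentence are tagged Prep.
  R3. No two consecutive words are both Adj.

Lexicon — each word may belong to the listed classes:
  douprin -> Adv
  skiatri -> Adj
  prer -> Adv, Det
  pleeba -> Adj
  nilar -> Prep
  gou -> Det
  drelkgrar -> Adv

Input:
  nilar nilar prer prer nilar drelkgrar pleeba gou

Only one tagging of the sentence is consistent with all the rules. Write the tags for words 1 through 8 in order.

Candidates per position — 1:nilar {Prep}; 2:nilar {Prep}; 3:prer {Adv,Det}; 4:prer {Adv,Det}; 5:nilar {Prep}; 6:drelkgrar {Adv}; 7:pleeba {Adj}; 8:gou {Det}.
Position 3: tagging it Det would leave rule 1 unsatisfiable, so it must be Adv.
Position 4: tagging it Det would leave rule 1 unsatisfiable, so it must be Adv.
The only consistent sequence is: Prep Prep Adv Adv Prep Adv Adj Det.
Check: rule 1 holds; rule 2 holds; rule 3 holds.

Prep Prep Adv Adv Prep Adv Adj Det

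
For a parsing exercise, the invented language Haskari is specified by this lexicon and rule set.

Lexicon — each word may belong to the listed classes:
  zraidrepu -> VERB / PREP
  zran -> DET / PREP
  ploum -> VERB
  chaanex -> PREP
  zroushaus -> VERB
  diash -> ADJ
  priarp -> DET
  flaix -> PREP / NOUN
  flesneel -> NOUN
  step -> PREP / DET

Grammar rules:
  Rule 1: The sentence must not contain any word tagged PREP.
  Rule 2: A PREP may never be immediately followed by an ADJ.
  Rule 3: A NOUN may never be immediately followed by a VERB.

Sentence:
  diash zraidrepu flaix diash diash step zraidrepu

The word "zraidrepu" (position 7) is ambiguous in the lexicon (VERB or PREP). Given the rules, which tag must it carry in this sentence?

VERB

Candidates per position — 1:diash {ADJ}; 2:zraidrepu {VERB,PREP}; 3:flaix {PREP,NOUN}; 4:diash {ADJ}; 5:diash {ADJ}; 6:step {PREP,DET}; 7:zraidrepu {VERB,PREP}.
At position 2, choosing PREP makes rule 1 impossible to satisfy; hence VERB.
At position 3, choosing PREP makes rule 1 impossible to satisfy; hence NOUN.
At position 6, choosing PREP makes rule 1 impossible to satisfy; hence DET.
At position 7, choosing PREP makes rule 1 impossible to satisfy; hence VERB.
So the tagging must be: ADJ VERB NOUN ADJ ADJ DET VERB.
Verifying each rule — rule 1 ok; rule 2 ok; rule 3 ok.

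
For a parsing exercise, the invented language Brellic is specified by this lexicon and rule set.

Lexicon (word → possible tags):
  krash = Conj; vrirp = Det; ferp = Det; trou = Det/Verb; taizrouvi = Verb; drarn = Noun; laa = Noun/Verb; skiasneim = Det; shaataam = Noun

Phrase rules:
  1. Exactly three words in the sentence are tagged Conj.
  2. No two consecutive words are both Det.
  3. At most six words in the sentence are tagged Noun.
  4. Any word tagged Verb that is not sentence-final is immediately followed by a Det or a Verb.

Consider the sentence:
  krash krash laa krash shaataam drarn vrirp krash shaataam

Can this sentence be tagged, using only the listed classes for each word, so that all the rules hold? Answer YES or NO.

Candidates per position — 1:krash {Conj}; 2:krash {Conj}; 3:laa {Noun,Verb}; 4:krash {Conj}; 5:shaataam {Noun}; 6:drarn {Noun}; 7:vrirp {Det}; 8:krash {Conj}; 9:shaataam {Noun}.
Rule 1 cannot be satisfied by any choice of tags from the lexicon.
So there is no consistent tagging.

NO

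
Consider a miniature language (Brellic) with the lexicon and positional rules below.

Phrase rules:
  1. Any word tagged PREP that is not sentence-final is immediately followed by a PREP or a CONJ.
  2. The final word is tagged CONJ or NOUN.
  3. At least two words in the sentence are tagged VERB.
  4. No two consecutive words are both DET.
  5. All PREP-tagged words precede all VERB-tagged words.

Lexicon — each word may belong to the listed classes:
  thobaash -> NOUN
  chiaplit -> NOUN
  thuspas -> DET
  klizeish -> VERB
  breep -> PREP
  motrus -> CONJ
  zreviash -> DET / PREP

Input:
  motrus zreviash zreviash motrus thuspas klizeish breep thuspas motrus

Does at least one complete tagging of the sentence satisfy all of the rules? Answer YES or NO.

Candidates per position — 1:motrus {CONJ}; 2:zreviash {DET,PREP}; 3:zreviash {DET,PREP}; 4:motrus {CONJ}; 5:thuspas {DET}; 6:klizeish {VERB}; 7:breep {PREP}; 8:thuspas {DET}; 9:motrus {CONJ}.
Rule 1 cannot be satisfied by any choice of tags from the lexicon.
So there is no consistent tagging.

NO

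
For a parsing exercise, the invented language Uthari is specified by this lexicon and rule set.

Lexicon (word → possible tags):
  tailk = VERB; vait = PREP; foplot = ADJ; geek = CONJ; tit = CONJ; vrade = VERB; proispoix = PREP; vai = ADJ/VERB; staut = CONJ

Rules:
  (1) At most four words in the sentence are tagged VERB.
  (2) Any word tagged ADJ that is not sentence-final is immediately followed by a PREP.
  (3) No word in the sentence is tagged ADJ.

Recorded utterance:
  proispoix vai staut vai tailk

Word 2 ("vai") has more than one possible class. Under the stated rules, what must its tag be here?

Candidates per position — 1:proispoix {PREP}; 2:vai {ADJ,VERB}; 3:staut {CONJ}; 4:vai {ADJ,VERB}; 5:tailk {VERB}.
At position 2, choosing ADJ makes rule 2 impossible to satisfy; hence VERB.
At position 4, choosing ADJ makes rule 2 impossible to satisfy; hence VERB.
The only consistent sequence is: PREP VERB CONJ VERB VERB.
Checking: rule 1 satisfied; rule 2 satisfied; rule 3 satisfied.

VERB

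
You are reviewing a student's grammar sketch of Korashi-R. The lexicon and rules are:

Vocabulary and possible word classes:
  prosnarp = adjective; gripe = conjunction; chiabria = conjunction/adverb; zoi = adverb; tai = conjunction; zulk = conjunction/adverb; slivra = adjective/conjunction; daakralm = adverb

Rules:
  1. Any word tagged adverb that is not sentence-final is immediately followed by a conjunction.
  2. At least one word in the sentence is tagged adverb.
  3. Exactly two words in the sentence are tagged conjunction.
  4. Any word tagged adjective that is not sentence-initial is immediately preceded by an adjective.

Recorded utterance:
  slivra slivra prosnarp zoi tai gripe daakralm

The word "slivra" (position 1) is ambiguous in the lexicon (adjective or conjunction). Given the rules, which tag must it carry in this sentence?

Candidates per position — 1:slivra {adjective,conjunction}; 2:slivra {adjective,conjunction}; 3:prosnarp {adjective}; 4:zoi {adverb}; 5:tai {conjunction}; 6:gripe {conjunction}; 7:daakralm {adverb}.
At position 1, choosing conjunction makes rule 3 impossible to satisfy; hence adjective.
At position 2, choosing conjunction makes rule 3 impossible to satisfy; hence adjective.
The unique satisfying tagging is: adjective adjective adjective adverb conjunction conjunction adverb.
Check: rule 1 ✓; rule 2 ✓; rule 3 ✓; rule 4 ✓.

adjective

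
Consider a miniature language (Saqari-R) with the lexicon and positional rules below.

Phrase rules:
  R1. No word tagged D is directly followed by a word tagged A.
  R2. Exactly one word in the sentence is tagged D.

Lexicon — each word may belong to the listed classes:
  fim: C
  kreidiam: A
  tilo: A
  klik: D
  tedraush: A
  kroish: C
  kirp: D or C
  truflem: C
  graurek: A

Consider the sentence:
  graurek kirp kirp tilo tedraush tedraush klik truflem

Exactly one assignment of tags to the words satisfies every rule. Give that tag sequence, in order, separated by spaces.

Candidates per position — 1:graurek {A}; 2:kirp {D,C}; 3:kirp {D,C}; 4:tilo {A}; 5:tedraush {A}; 6:tedraush {A}; 7:klik {D}; 8:truflem {C}.
Position 2: tagging it D would leave rule 2 unsatisfiable, so it must be C.
Position 3: tagging it D would leave rule 1 unsatisfiable, so it must be C.
So the tagging must be: A C C A A A D C.
Check: rule 1 ✓; rule 2 ✓.

A C C A A A D C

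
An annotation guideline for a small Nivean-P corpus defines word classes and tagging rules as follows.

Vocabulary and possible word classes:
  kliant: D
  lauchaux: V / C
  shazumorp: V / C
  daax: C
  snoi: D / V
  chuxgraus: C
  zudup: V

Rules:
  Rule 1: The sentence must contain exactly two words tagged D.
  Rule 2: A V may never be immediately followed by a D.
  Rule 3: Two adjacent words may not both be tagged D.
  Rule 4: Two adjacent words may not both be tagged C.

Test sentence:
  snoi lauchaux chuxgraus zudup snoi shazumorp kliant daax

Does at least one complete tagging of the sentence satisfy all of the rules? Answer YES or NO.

Candidates per position — 1:snoi {D,V}; 2:lauchaux {V,C}; 3:chuxgraus {C}; 4:zudup {V}; 5:snoi {D,V}; 6:shazumorp {V,C}; 7:kliant {D}; 8:daax {C}.
One satisfying assignment: D V C V V C D C.
Verifying each rule — rule 1 satisfied; rule 2 satisfied; rule 3 satisfied; rule 4 satisfied.

YES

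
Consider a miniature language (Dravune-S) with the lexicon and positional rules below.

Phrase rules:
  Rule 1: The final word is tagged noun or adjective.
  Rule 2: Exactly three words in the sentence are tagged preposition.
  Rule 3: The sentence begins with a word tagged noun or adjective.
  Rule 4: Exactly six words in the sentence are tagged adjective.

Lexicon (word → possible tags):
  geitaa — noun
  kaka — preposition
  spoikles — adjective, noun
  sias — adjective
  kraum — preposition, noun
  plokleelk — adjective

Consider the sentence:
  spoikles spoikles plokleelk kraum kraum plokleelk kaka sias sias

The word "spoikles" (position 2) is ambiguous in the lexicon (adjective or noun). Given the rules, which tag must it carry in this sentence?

Candidates per position — 1:spoikles {adjective,noun}; 2:spoikles {adjective,noun}; 3:plokleelk {adjective}; 4:kraum {preposition,noun}; 5:kraum {preposition,noun}; 6:plokleelk {adjective}; 7:kaka {preposition}; 8:sias {adjective}; 9:sias {adjective}.
Word 1 cannot be noun — rule 4 would then fail for every completion. It is adjective.
Word 2 cannot be noun — rule 4 would then fail for every completion. It is adjective.
Word 4 cannot be noun — rule 2 would then fail for every completion. It is preposition.
Word 5 cannot be noun — rule 2 would then fail for every completion. It is preposition.
So the tagging must be: adjective adjective adjective preposition preposition adjective preposition adjective adjective.
Check: rule 1 satisfied; rule 2 satisfied; rule 3 satisfied; rule 4 satisfied.

adjective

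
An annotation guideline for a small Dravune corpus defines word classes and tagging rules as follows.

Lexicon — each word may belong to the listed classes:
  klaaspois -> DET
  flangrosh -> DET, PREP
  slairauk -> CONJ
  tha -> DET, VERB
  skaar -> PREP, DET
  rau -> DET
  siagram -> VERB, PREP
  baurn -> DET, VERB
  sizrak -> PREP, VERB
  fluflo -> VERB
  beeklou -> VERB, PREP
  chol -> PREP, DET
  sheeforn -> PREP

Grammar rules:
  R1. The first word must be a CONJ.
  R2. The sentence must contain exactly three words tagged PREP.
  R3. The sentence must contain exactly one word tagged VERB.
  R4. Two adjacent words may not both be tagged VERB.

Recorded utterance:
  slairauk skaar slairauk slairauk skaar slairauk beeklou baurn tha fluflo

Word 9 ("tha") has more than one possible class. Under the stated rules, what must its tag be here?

DET

Candidates per position — 1:slairauk {CONJ}; 2:skaar {PREP,DET}; 3:slairauk {CONJ}; 4:slairauk {CONJ}; 5:skaar {PREP,DET}; 6:slairauk {CONJ}; 7:beeklou {VERB,PREP}; 8:baurn {DET,VERB}; 9:tha {DET,VERB}; 10:fluflo {VERB}.
If word 2 were DET, no tagging could satisfy rule 2; so word 2 is PREP.
If word 5 were DET, no tagging could satisfy rule 2; so word 5 is PREP.
If word 7 were VERB, no tagging could satisfy rule 2; so word 7 is PREP.
If word 8 were VERB, no tagging could satisfy rule 3; so word 8 is DET.
If word 9 were VERB, no tagging could satisfy rule 3; so word 9 is DET.
The unique satisfying tagging is: CONJ PREP CONJ CONJ PREP CONJ PREP DET DET VERB.
Checking: rule 1 satisfied; rule 2 satisfied; rule 3 satisfied; rule 4 satisfied.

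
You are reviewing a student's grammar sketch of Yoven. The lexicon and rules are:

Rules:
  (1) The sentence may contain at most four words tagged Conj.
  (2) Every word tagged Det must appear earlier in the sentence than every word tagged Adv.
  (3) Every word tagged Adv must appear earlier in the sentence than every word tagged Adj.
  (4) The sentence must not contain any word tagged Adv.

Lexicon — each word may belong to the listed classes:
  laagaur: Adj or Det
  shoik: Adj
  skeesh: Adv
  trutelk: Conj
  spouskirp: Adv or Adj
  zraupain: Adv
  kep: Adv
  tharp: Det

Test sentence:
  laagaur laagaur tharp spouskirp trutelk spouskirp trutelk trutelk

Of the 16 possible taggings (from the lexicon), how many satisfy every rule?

Candidates per position — 1:laagaur {Adj,Det}; 2:laagaur {Adj,Det}; 3:tharp {Det}; 4:spouskirp {Adv,Adj}; 5:trutelk {Conj}; 6:spouskirp {Adv,Adj}; 7:trutelk {Conj}; 8:trutelk {Conj}.
There are 16 candidate sequences in total.
The sequences that satisfy every rule: Adj Adj Det Adj Conj Adj Conj Conj; Adj Det Det Adj Conj Adj Conj Conj; Det Adj Det Adj Conj Adj Conj Conj; Det Det Det Adj Conj Adj Conj Conj.
Count = 4.

4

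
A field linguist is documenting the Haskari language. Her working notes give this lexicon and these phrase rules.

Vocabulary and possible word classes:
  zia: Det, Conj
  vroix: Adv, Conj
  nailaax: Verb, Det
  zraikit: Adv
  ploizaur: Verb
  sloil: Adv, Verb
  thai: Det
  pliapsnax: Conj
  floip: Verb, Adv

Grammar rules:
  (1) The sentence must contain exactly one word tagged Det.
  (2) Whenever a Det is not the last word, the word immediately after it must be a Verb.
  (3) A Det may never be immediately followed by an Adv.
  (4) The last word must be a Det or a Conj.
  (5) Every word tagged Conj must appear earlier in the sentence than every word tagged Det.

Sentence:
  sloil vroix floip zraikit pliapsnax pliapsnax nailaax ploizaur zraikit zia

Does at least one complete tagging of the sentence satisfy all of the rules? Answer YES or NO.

YES

Candidates per position — 1:sloil {Adv,Verb}; 2:vroix {Adv,Conj}; 3:floip {Verb,Adv}; 4:zraikit {Adv}; 5:pliapsnax {Conj}; 6:pliapsnax {Conj}; 7:nailaax {Verb,Det}; 8:ploizaur {Verb}; 9:zraikit {Adv}; 10:zia {Det,Conj}.
One satisfying assignment: Adv Conj Verb Adv Conj Conj Verb Verb Adv Det.
Check: rule 1 ok; rule 2 ok; rule 3 ok; rule 4 ok; rule 5 ok.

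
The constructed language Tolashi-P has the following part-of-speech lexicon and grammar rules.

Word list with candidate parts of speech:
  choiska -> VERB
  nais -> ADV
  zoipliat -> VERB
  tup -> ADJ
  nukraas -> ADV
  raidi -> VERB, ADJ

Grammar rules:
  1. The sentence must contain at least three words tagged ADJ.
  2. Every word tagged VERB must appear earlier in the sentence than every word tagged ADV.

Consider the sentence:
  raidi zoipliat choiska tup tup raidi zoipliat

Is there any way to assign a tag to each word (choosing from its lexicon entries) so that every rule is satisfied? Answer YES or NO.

YES

Candidates per position — 1:raidi {VERB,ADJ}; 2:zoipliat {VERB}; 3:choiska {VERB}; 4:tup {ADJ}; 5:tup {ADJ}; 6:raidi {VERB,ADJ}; 7:zoipliat {VERB}.
One satisfying assignment: ADJ VERB VERB ADJ ADJ ADJ VERB.
Verifying each rule — rule 1 ok; rule 2 ok.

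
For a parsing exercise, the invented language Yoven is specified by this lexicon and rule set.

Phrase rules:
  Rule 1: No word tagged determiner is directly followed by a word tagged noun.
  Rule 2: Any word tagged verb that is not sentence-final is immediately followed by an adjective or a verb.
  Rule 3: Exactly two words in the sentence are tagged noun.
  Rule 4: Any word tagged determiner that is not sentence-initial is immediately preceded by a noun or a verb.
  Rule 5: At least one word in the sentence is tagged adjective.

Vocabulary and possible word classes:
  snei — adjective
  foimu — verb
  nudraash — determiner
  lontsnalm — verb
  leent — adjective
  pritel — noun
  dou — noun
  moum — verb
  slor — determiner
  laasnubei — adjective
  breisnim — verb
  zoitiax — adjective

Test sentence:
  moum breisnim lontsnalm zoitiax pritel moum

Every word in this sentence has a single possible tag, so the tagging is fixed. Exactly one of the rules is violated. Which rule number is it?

Fixed tagging: verb verb verb adjective noun verb.
Applying the rules: R1 holds, R2 holds, R3 violated, R4 holds, R5 holds.
Only rule 3 fails.

3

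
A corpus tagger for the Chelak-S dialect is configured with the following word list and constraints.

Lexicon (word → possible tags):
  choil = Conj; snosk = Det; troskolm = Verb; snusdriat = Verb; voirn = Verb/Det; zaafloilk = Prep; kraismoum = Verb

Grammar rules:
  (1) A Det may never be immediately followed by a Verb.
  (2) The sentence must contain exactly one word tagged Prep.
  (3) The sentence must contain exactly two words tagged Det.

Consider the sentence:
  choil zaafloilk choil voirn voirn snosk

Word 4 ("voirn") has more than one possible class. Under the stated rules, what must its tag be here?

Candidates per position — 1:choil {Conj}; 2:zaafloilk {Prep}; 3:choil {Conj}; 4:voirn {Verb,Det}; 5:voirn {Verb,Det}; 6:snosk {Det}.
Position 4: the remaining choice is settled jointly with positions 5 — only Verb at position 4 is part of a tagging that satisfies every rule.
The unique satisfying tagging is: Conj Prep Conj Verb Det Det.
Verifying each rule — rule 1 satisfied; rule 2 satisfied; rule 3 satisfied.

Verb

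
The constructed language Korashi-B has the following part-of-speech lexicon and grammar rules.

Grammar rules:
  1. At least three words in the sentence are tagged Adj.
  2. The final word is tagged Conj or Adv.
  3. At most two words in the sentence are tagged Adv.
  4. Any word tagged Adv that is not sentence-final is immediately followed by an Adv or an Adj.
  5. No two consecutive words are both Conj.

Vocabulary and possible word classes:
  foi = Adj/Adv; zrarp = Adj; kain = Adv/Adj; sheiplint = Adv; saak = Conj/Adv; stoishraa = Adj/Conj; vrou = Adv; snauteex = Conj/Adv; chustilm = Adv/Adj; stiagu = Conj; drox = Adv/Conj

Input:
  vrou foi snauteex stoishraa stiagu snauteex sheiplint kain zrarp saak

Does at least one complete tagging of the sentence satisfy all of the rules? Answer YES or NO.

NO

Candidates per position — 1:vrou {Adv}; 2:foi {Adj,Adv}; 3:snauteex {Conj,Adv}; 4:stoishraa {Adj,Conj}; 5:stiagu {Conj}; 6:snauteex {Conj,Adv}; 7:sheiplint {Adv}; 8:kain {Adv,Adj}; 9:zrarp {Adj}; 10:saak {Conj,Adv}.
Every candidate sequence violates at least one rule; no consistent tagging exists.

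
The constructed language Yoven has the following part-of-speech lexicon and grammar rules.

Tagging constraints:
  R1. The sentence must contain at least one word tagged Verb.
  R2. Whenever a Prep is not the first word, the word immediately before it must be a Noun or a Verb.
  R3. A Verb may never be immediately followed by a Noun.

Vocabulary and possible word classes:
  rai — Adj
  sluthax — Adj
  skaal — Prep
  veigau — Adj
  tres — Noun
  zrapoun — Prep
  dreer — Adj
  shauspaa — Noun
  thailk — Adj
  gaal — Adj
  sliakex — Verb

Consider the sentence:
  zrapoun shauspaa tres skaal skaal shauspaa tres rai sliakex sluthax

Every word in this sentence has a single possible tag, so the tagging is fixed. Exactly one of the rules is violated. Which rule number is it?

2

Fixed tagging: Prep Noun Noun Prep Prep Noun Noun Adj Verb Adj.
Applying the rules: R1 holds, R2 violated, R3 holds.
Only rule 2 fails.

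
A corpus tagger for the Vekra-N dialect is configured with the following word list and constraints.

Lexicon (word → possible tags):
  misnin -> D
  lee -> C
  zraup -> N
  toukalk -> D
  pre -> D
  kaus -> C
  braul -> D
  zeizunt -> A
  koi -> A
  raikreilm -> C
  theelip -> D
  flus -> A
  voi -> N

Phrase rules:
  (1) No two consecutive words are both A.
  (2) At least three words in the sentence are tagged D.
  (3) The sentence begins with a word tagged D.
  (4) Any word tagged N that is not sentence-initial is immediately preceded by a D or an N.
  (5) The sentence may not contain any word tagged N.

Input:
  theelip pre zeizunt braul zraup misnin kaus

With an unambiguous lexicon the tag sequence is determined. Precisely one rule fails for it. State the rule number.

5

Fixed tagging: D D A D N D C.
Rule check: R1 pass, R2 pass, R3 pass, R4 pass, R5 fail.
Only rule 5 fails.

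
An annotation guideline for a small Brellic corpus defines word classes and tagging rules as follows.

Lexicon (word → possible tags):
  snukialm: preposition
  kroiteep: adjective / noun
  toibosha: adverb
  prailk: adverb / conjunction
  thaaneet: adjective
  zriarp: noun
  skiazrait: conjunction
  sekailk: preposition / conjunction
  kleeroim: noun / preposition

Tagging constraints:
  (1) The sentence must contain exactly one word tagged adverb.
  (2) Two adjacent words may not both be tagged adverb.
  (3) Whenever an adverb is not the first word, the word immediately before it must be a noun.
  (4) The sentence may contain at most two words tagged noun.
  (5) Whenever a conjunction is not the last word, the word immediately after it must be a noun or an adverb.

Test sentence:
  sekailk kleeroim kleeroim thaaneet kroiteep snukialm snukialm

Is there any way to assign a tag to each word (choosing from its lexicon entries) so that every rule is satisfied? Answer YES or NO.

NO

Candidates per position — 1:sekailk {preposition,conjunction}; 2:kleeroim {noun,preposition}; 3:kleeroim {noun,preposition}; 4:thaaneet {adjective}; 5:kroiteep {adjective,noun}; 6:snukialm {preposition}; 7:snukialm {preposition}.
Rule 1 cannot be satisfied by any choice of tags from the lexicon.
So there is no consistent tagging.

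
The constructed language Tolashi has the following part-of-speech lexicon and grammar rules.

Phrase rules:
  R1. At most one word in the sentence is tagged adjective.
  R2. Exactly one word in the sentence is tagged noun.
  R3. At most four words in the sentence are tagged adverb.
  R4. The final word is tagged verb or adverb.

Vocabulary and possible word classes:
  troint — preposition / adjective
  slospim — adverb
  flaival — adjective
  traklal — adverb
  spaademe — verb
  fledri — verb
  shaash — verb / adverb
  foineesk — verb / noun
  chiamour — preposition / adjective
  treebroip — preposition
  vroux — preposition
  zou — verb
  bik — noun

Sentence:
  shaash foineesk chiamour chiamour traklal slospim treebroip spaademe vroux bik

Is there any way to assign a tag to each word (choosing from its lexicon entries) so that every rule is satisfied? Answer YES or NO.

NO

Candidates per position — 1:shaash {verb,adverb}; 2:foineesk {verb,noun}; 3:chiamour {preposition,adjective}; 4:chiamour {preposition,adjective}; 5:traklal {adverb}; 6:slospim {adverb}; 7:treebroip {preposition}; 8:spaademe {verb}; 9:vroux {preposition}; 10:bik {noun}.
Rule 4 cannot be satisfied by any choice of tags from the lexicon.
So there is no consistent tagging.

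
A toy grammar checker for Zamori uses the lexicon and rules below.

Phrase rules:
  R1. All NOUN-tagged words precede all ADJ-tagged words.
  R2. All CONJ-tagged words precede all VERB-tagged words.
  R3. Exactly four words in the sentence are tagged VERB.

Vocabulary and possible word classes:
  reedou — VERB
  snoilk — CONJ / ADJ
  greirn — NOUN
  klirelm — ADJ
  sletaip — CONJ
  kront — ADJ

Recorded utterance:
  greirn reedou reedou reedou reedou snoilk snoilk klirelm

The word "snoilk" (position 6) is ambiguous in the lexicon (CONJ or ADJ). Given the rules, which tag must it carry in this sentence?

ADJ

Candidates per position — 1:greirn {NOUN}; 2:reedou {VERB}; 3:reedou {VERB}; 4:reedou {VERB}; 5:reedou {VERB}; 6:snoilk {CONJ,ADJ}; 7:snoilk {CONJ,ADJ}; 8:klirelm {ADJ}.
Position 6: CONJ is ruled out by rule 2; that leaves ADJ.
Position 7: CONJ is ruled out by rule 2; that leaves ADJ.
The only consistent sequence is: NOUN VERB VERB VERB VERB ADJ ADJ ADJ.
Rule-by-rule: rule 1 holds; rule 2 holds; rule 3 holds.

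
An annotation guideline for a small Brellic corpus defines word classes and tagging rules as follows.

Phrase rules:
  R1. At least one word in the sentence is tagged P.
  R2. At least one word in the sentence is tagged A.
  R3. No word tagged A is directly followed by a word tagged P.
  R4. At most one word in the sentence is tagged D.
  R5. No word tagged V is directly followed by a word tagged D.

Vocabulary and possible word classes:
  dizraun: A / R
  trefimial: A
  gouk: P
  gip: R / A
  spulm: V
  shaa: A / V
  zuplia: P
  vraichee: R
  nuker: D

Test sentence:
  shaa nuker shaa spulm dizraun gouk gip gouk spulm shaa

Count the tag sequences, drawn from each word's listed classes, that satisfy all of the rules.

4

Candidates per position — 1:shaa {A,V}; 2:nuker {D}; 3:shaa {A,V}; 4:spulm {V}; 5:dizraun {A,R}; 6:gouk {P}; 7:gip {R,A}; 8:gouk {P}; 9:spulm {V}; 10:shaa {A,V}.
There are 32 candidate sequences in total.
The sequences that satisfy every rule: A D A V R P R P V A; A D A V R P R P V V; A D V V R P R P V A; A D V V R P R P V V.
Count = 4.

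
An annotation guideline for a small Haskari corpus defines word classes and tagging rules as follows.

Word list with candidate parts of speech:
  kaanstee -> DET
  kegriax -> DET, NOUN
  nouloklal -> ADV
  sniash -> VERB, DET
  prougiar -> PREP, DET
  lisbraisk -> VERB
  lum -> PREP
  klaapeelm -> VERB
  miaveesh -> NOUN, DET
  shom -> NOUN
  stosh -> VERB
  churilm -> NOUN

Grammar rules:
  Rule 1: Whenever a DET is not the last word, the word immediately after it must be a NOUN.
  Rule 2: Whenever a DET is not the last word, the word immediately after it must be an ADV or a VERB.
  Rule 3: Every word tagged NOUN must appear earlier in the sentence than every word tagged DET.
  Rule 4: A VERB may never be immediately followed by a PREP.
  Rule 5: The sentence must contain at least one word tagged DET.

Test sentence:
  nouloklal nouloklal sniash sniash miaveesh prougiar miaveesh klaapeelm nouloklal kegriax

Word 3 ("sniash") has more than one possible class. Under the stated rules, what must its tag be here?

VERB

Candidates per position — 1:nouloklal {ADV}; 2:nouloklal {ADV}; 3:sniash {VERB,DET}; 4:sniash {VERB,DET}; 5:miaveesh {NOUN,DET}; 6:prougiar {PREP,DET}; 7:miaveesh {NOUN,DET}; 8:klaapeelm {VERB}; 9:nouloklal {ADV}; 10:kegriax {DET,NOUN}.
If word 3 were DET, no tagging could satisfy rule 1; so word 3 is VERB.
If word 4 were DET, no tagging could satisfy rule 2; so word 4 is VERB.
If word 5 were DET, no tagging could satisfy rule 1; so word 5 is NOUN.
If word 6 were DET, no tagging could satisfy rule 2; so word 6 is PREP.
If word 7 were DET, no tagging could satisfy rule 1; so word 7 is NOUN.
If word 10 were NOUN, no tagging could satisfy rule 5; so word 10 is DET.
The unique satisfying tagging is: ADV ADV VERB VERB NOUN PREP NOUN VERB ADV DET.
Check: rule 1 holds; rule 2 holds; rule 3 holds; rule 4 holds; rule 5 holds.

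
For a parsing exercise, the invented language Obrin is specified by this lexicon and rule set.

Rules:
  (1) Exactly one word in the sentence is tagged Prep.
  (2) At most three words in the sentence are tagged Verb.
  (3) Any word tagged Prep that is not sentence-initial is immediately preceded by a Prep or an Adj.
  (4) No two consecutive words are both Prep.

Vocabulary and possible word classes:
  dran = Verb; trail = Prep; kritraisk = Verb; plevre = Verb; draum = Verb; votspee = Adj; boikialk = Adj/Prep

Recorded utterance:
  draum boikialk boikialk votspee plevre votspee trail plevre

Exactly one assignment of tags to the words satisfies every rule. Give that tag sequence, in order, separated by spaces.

Verb Adj Adj Adj Verb Adj Prep Verb

Candidates per position — 1:draum {Verb}; 2:boikialk {Adj,Prep}; 3:boikialk {Adj,Prep}; 4:votspee {Adj}; 5:plevre {Verb}; 6:votspee {Adj}; 7:trail {Prep}; 8:plevre {Verb}.
If word 2 were Prep, no tagging could satisfy rule 1; so word 2 is Adj.
If word 3 were Prep, no tagging could satisfy rule 1; so word 3 is Adj.
That leaves exactly one tagging: Verb Adj Adj Adj Verb Adj Prep Verb.
Checking: rule 1 satisfied; rule 2 satisfied; rule 3 satisfied; rule 4 satisfied.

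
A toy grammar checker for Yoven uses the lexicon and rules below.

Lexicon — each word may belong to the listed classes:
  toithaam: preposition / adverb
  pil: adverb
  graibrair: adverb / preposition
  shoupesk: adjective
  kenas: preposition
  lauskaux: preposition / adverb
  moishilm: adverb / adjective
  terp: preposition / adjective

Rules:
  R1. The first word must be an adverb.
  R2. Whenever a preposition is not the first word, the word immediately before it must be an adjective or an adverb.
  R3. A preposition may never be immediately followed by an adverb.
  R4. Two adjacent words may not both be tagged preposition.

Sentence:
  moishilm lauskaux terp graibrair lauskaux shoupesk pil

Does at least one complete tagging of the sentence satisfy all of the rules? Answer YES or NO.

Candidates per position — 1:moishilm {adverb,adjective}; 2:lauskaux {preposition,adverb}; 3:terp {preposition,adjective}; 4:graibrair {adverb,preposition}; 5:lauskaux {preposition,adverb}; 6:shoupesk {adjective}; 7:pil {adverb}.
One satisfying assignment: adverb adverb adjective adverb preposition adjective adverb.
Verifying each rule — rule 1 satisfied; rule 2 satisfied; rule 3 satisfied; rule 4 satisfied.

YES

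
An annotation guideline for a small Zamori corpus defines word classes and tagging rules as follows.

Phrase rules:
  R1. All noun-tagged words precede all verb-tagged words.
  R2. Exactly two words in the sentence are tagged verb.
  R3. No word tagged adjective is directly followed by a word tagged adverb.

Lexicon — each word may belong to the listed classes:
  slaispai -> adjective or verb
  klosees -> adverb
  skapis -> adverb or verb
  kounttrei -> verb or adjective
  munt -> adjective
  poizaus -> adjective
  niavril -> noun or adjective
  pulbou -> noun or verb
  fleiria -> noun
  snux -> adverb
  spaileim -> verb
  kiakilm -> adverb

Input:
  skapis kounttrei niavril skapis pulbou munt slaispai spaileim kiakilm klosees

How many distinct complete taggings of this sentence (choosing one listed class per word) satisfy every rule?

Candidates per position — 1:skapis {adverb,verb}; 2:kounttrei {verb,adjective}; 3:niavril {noun,adjective}; 4:skapis {adverb,verb}; 5:pulbou {noun,verb}; 6:munt {adjective}; 7:slaispai {adjective,verb}; 8:spaileim {verb}; 9:kiakilm {adverb}; 10:klosees {adverb}.
There are 64 candidate sequences in total.
The sequences that satisfy every rule: adverb adjective noun adverb noun adjective verb verb adverb adverb; adverb adjective noun adverb verb adjective adjective verb adverb adverb.
Count = 2.

2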